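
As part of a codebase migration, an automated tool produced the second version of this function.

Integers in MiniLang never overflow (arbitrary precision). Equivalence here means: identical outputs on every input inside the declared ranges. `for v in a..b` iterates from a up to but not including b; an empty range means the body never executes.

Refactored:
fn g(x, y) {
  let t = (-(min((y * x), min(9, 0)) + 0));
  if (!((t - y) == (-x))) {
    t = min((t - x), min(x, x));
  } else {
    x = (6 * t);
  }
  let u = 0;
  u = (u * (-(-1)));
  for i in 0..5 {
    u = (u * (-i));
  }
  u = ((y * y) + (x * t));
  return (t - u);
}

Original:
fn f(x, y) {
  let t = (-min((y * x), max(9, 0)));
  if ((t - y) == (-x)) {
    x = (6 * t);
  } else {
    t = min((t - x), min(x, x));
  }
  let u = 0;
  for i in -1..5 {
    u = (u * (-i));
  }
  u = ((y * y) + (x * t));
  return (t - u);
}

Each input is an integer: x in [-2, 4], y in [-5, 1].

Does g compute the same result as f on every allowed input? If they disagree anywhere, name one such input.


Consider the input x=-2, y=-5.
f: t := -9 | ((t - y) == (-x)): false | t := -7 | u := 0 | iter i=-1: | u := 0 | iter i=0: | u := 0 | iter i=1: | u := 0 | iter i=2: | u := 0 | iter i=3: | u := 0 | iter i=4: | u := 0 | u := 39 | result -46
g: t := 0 | (!((t - y) == (-x))): true | t := -2 | u := 0 | u := 0 | iter i=0: | u := 0 | iter i=1: | u := 0 | iter i=2: | u := 0 | iter i=3: | u := 0 | iter i=4: | u := 0 | u := 29 | result -31
-46 and -31 differ, so these are not the same function on this domain.
verdict: not equivalent; witness: x=-2, y=-5


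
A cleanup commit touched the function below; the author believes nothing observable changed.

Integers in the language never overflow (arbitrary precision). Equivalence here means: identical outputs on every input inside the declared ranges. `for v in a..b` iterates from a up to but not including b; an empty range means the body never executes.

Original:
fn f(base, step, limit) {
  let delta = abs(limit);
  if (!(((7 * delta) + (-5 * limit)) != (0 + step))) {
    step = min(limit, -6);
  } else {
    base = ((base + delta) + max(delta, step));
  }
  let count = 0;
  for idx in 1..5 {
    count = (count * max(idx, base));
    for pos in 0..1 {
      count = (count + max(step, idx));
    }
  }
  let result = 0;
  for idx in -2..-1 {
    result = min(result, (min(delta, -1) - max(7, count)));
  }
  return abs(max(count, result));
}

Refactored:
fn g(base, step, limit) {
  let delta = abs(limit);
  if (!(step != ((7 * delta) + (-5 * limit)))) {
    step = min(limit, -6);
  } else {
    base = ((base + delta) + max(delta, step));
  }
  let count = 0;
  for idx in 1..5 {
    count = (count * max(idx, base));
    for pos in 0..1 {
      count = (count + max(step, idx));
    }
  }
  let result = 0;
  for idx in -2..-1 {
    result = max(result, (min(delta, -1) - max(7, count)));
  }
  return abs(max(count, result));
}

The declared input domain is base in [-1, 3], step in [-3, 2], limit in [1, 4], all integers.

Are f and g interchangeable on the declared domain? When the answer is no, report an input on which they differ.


Equivalent. The suspicious edit (`min(result, (min(delta, -1) - max(7, count)))` became `max(result, (min(delta, -1) - max(7, count)))`) never changes the result for any input inside the declared domain.
Sweeping the whole domain (120 inputs) finds no disagreement.
One worked example (base=3, step=1, limit=4) — f: delta=4, then (!(((7 * delta) + (-5 * limit)) != (0 + step))) is false, then base=11, then count=0, then (idx=1), then count=0, then (pos=0), then count=1, then (idx=2), then count=11, then (pos=0), then count=13, then (idx=3), then count=143, then (pos=0), then count=146, then (idx=4), then count=1606, then (pos=0), then count=1610, then result=0, then (idx=-2), then result=-1611, then returns 1610; g: delta=4, then (!(step != ((7 * delta) + (-5 * limit)))) is false, then base=11, then count=0, then (idx=1), then count=0, then (pos=0), then count=1, then (idx=2), then count=11, then (pos=0), then count=13, then (idx=3), then count=143, then (pos=0), then count=146, then (idx=4), then count=1606, then (pos=0), then count=1610, then result=0, then (idx=-2), then result=0, then returns 1610; agreement on 1610.
verdict: equivalent


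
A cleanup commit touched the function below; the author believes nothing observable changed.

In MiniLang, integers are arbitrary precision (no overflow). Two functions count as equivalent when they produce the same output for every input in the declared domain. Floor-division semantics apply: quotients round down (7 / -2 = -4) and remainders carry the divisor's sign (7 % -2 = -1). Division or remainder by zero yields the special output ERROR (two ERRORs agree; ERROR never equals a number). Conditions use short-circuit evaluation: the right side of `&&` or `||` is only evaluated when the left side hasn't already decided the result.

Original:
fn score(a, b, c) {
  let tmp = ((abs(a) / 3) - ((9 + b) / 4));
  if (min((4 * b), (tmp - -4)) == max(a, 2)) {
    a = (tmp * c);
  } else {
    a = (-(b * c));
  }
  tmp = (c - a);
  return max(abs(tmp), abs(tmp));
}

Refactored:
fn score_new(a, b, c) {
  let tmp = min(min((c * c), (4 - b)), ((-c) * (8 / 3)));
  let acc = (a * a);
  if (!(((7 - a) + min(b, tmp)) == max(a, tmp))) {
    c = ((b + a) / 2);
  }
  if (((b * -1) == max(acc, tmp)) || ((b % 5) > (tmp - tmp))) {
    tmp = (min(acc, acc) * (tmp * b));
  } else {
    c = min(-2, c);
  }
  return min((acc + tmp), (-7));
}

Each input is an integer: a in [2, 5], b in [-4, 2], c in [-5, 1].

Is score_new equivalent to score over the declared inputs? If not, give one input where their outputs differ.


These are not equivalent — on a=2, b=-4, c=-5 the outputs split (15 vs -124).
score: tmp := -1 | (min((4 * b), (tmp - -4)) == max(a, 2)): false | a := -20 | tmp := 15 | result 15
score_new: tmp := 8 | acc := 4 | (!(((7 - a) + min(b, tmp)) == max(a, tmp))): true | c := -1 | (((b * -1) == max(acc, tmp)) || ((b % 5) > (tmp - tmp))): true | tmp := -128 | result -124
verdict: not equivalent; witness: a=2, b=-4, c=-5


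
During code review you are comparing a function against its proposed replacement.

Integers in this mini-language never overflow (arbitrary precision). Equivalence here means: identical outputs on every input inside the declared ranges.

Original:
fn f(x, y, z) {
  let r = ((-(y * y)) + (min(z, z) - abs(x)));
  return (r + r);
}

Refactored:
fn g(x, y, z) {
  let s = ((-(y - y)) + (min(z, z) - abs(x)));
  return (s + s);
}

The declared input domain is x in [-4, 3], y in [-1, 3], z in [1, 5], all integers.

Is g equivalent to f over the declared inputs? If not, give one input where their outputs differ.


Consider the input x=-4, y=-1, z=1.
f: r becomes -4; next final value -8
g: s becomes -3; next final value -6
-8 against -6: the behavior changed.
verdict: not equivalent; witness: x=-4, y=-1, z=1


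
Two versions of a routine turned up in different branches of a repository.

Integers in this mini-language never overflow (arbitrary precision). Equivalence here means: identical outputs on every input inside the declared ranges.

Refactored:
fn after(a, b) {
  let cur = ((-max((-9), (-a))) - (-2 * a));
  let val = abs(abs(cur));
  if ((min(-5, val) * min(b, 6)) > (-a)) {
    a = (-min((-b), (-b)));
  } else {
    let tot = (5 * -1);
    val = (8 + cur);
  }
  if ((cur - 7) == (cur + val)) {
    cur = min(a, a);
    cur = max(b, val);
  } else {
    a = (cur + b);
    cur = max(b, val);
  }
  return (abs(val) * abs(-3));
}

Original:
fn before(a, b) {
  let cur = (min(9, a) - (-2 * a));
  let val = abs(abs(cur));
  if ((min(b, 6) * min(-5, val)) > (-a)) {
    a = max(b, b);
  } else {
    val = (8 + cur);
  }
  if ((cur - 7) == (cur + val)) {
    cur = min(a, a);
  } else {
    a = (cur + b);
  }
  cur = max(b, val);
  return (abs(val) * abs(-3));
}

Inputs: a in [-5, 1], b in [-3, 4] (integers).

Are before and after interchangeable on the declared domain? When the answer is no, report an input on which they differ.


Behavior is preserved: although arithmetic usage differs; also statement counts differ; also min/max/abs usage differs; also constant usage differs; also local variable names differ, the outputs never diverge.
Spot check at a=-2, b=-3 — before: cur becomes -6; next val becomes 6; next ((min(b, 6) * min(-5, val)) > (-a)) evaluates to true; next a becomes -3; next ((cur - 7) == (cur + val)) evaluates to false; next a becomes -9; next cur becomes 6; next final value 18. after: cur becomes -6; next val becomes 6; next ((min(-5, val) * min(b, 6)) > (-a)) evaluates to true; next a becomes -3; next ((cur - 7) == (cur + val)) evaluates to false; next a becomes -9; next cur becomes 6; next final value 18. Both give 18.
Sweeping the whole domain (56 inputs) finds no disagreement.
verdict: equivalent


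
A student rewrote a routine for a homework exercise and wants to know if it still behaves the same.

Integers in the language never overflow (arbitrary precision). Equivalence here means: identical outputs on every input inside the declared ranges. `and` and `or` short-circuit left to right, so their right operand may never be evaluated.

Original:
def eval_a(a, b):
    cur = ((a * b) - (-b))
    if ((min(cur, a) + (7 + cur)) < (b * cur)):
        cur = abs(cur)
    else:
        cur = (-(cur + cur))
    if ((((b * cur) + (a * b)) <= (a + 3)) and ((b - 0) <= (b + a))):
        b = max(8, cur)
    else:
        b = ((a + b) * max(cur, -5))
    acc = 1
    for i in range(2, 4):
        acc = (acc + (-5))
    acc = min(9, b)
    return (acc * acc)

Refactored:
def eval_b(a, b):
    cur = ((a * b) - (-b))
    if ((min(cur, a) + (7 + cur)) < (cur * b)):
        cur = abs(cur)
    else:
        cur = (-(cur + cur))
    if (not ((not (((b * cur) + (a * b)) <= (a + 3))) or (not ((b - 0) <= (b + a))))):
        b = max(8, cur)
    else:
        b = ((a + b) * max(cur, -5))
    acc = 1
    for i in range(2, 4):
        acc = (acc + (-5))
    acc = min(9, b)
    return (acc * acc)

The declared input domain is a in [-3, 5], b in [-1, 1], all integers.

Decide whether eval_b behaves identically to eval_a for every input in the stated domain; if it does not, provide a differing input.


Side by side, the visible changes include: boolean connective usage differs.
Tracing a=1, b=1: eval_a: cur := 2 | ((min(cur, a) + (7 + cur)) < (b * cur)): false | cur := -4 | ((((b * cur) + (a * b)) <= (a + 3)) and ((b - 0) <= (b + a))): true | b := 8 | acc := 1 | iter i=2: | acc := -4 | iter i=3: | acc := -9 | acc := 8 | result 64 | eval_b: cur := 2 | ((min(cur, a) + (7 + cur)) < (cur * b)): false | cur := -4 | (not ((not (((b * cur) + (a * b)) <= (a + 3))) or (not ((b - 0) <= (b + a))))): true | b := 8 | acc := 1 | iter i=2: | acc := -4 | iter i=3: | acc := -9 | acc := 8 | result 64 — matching result 64.
Every one of the 27 inputs gives matching results.
verdict: equivalent


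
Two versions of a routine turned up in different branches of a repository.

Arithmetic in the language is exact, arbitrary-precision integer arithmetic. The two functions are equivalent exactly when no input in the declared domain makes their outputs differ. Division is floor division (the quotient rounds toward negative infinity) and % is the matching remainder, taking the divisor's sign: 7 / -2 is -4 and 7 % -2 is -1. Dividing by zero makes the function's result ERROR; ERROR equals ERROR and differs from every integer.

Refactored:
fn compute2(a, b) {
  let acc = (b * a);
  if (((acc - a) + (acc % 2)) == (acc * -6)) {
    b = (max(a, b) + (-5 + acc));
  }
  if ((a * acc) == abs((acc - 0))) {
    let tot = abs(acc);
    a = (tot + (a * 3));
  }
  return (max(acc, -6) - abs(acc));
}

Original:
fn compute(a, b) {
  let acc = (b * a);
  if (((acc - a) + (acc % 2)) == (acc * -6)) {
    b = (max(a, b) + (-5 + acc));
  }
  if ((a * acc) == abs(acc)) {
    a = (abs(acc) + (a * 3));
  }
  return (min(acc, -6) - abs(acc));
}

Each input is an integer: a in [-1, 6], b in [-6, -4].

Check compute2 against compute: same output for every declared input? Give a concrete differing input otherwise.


Evaluate both at a=-1, b=-6.
compute: acc becomes 6; next (((acc - a) + (acc % 2)) == (acc * -6)) evaluates to false; next ((a * acc) == abs(acc)) evaluates to false; next final value -12
compute2: acc becomes 6; next (((acc - a) + (acc % 2)) == (acc * -6)) evaluates to false; next ((a * acc) == abs((acc - 0))) evaluates to false; next final value 0
-12 and 0 differ, so these are not the same function on this domain.
verdict: not equivalent; witness: a=-1, b=-6


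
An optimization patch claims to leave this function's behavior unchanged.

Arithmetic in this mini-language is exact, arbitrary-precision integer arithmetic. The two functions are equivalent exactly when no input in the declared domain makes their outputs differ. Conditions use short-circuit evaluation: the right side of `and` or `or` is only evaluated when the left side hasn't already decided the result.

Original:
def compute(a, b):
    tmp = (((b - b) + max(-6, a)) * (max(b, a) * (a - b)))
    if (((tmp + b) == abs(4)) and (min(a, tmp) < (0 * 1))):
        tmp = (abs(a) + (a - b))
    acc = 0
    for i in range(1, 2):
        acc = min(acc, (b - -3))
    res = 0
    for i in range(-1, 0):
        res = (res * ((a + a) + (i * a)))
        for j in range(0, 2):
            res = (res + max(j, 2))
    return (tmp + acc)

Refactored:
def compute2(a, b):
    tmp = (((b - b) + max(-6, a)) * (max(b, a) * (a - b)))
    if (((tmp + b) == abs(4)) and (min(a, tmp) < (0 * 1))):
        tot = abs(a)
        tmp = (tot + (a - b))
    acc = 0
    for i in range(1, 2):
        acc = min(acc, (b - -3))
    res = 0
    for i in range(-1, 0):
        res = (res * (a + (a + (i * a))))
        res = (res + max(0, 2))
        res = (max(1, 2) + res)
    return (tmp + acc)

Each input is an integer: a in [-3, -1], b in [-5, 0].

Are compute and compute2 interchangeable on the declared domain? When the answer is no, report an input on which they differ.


Side by side, the visible changes include: min/max/abs usage differs, arithmetic usage differs, constant usage differs, statement counts differ, local variable names differ, loop structure differs.
Tracing a=-1, b=0: compute: tmp := 0 | (((tmp + b) == abs(4)) and (min(a, tmp) < (0 * 1))): false | acc := 0 | iter i=1: | acc := 0 | res := 0 | iter i=-1: | res := 0 | iter j=0: | res := 2 | iter j=1: | res := 4 | result 0 | compute2: tmp := 0 | (((tmp + b) == abs(4)) and (min(a, tmp) < (0 * 1))): false | acc := 0 | iter i=1: | acc := 0 | res := 0 | iter i=-1: | res := 0 | res := 2 | res := 4 | result 0 — matching result 0.
Checked all 18 inputs in the declared domain: the outputs agree on every one.
verdict: equivalent


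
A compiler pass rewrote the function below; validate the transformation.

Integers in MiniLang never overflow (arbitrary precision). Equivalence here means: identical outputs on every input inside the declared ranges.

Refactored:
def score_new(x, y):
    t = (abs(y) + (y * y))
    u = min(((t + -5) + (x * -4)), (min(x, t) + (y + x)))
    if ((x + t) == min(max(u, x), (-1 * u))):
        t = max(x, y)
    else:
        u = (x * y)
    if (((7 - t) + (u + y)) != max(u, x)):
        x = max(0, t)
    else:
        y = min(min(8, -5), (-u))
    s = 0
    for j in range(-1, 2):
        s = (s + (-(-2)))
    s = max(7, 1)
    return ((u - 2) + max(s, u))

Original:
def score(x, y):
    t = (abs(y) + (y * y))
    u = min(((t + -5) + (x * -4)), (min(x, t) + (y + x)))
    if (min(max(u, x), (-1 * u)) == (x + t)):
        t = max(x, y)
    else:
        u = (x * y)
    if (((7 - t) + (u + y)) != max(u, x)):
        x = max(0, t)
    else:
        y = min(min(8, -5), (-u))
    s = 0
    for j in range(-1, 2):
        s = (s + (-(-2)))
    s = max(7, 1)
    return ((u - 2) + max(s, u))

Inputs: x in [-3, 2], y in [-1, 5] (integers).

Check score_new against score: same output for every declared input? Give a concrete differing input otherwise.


This is a faithful refactor — same computation, different form, but the computed results match everywhere.
One worked example (x=-3, y=4) — score: t := 20 | u := -2 | (min(max(u, x), (-1 * u)) == (x + t)): false | u := -12 | (((7 - t) + (u + y)) != max(u, x)): true | x := 20 | s := 0 | iter j=-1: | s := 2 | iter j=0: | s := 4 | iter j=1: | s := 6 | s := 7 | result -7; score_new: t := 20 | u := -2 | ((x + t) == min(max(u, x), (-1 * u))): false | u := -12 | (((7 - t) + (u + y)) != max(u, x)): true | x := 20 | s := 0 | iter j=-1: | s := 2 | iter j=0: | s := 4 | iter j=1: | s := 6 | s := 7 | result -7; agreement on -7.
Sweeping the whole domain (42 inputs) finds no disagreement.
verdict: equivalent


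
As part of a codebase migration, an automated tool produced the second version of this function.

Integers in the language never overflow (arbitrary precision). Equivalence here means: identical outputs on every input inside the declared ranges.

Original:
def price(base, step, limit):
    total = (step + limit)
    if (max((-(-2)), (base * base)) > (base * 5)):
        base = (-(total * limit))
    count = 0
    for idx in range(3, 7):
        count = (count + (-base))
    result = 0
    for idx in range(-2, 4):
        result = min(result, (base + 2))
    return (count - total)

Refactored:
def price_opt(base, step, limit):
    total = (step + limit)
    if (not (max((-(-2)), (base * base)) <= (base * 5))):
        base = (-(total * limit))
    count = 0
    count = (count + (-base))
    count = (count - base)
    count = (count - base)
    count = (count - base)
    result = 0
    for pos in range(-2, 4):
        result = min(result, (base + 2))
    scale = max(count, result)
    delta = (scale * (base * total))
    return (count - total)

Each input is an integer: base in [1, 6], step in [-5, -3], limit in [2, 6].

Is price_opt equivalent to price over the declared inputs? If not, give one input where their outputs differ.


The two versions differ — the changes include local variable names differ; and statement counts differ; and min/max/abs usage differs; and comparison usage differs; and loop structure differs; and boolean connective usage differs; and arithmetic usage differs.
Spot check at base=3, step=-5, limit=2 — price: total becomes -3; next (max((-(-2)), (base * base)) > (base * 5)) evaluates to false; next count becomes 0; next at idx=3:; next count becomes -3; next at idx=4:; next count becomes -6; next at idx=5:; next count becomes -9; next at idx=6:; next count becomes -12; next result becomes 0; next at idx=-2:; next result becomes 0; next at idx=-1:; next result becomes 0; next at idx=0:; next result becomes 0; next at idx=1:; next result becomes 0; next at idx=2:; next result becomes 0; next at idx=3:; next result becomes 0; next final value -9. price_opt: total becomes -3; next (not (max((-(-2)), (base * base)) <= (base * 5))) evaluates to false; next count becomes 0; next count becomes -3; next count becomes -6; next count becomes -9; next count becomes -12; next result becomes 0; next at pos=-2:; next result becomes 0; next at pos=-1:; next result becomes 0; next at pos=0:; next result becomes 0; next at pos=1:; next result becomes 0; next at pos=2:; next result becomes 0; next at pos=3:; next result becomes 0; next scale becomes 0; next delta becomes 0; next final value -9. Both give -9.
Every one of the 90 inputs gives matching results.
verdict: equivalent


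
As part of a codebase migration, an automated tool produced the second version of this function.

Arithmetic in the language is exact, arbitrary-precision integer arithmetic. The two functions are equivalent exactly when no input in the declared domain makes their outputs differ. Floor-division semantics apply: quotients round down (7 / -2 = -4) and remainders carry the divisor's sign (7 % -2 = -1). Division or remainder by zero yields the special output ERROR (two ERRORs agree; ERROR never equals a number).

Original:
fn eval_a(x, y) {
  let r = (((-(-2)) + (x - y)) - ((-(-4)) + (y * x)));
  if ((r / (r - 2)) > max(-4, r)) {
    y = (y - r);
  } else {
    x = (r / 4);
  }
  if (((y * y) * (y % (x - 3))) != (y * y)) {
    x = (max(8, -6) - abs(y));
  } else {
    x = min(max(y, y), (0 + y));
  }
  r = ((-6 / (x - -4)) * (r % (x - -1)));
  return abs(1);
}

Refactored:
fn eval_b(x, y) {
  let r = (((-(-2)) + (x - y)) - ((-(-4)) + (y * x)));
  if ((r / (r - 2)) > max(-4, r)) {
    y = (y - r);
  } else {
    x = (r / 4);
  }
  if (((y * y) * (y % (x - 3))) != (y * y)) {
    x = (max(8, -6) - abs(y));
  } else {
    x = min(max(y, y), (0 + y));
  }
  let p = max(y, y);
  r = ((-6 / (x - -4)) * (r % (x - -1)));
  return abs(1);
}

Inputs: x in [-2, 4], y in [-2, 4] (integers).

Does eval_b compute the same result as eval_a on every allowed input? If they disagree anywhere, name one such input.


Comparing the listings, the differences include: statement counts differ; local variable names differ; min/max/abs usage differs.
As a probe, take x=-1, y=2: eval_a runs r = -3; ((r / (r - 2)) > max(-4, r)) -> true; y = 5; (((y * y) * (y % (x - 3))) != (y * y)) -> true; x = 3; r = -1; return 1; eval_b runs r = -3; ((r / (r - 2)) > max(-4, r)) -> true; y = 5; (((y * y) * (y % (x - 3))) != (y * y)) -> true; x = 3; p = 5; r = -1; return 1; both end at 1.
An exhaustive pass over the 49 declared inputs shows identical outputs.
verdict: equivalent


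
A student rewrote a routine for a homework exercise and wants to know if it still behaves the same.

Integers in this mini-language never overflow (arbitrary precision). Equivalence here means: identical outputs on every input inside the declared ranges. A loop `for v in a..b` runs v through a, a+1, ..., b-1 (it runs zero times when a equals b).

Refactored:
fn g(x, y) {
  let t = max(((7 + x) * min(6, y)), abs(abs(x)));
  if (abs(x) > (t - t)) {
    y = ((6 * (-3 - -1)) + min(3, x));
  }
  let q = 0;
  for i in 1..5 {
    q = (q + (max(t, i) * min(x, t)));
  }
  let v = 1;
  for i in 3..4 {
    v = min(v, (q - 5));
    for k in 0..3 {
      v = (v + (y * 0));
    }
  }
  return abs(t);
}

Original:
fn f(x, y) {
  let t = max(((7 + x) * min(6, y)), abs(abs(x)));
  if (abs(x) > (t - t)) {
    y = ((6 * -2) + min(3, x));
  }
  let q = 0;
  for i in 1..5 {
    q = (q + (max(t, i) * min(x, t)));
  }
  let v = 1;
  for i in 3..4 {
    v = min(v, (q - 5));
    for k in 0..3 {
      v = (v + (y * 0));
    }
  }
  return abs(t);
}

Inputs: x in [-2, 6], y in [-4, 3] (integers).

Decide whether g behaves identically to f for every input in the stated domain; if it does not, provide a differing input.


Behavior is preserved: although arithmetic usage differs, and constant usage differs, the outputs never diverge.
Tracing x=-2, y=-1: f: t = 2; (abs(x) > (t - t)) -> true; y = -14; q = 0; [i=1]; q = -4; [i=2]; q = -8; [i=3]; q = -14; [i=4]; q = -22; v = 1; [i=3]; v = -27; [k=0]; v = -27; [k=1]; v = -27; [k=2]; v = -27; return 2 | g: t = 2; (abs(x) > (t - t)) -> true; y = -14; q = 0; [i=1]; q = -4; [i=2]; q = -8; [i=3]; q = -14; [i=4]; q = -22; v = 1; [i=3]; v = -27; [k=0]; v = -27; [k=1]; v = -27; [k=2]; v = -27; return 2 — matching result 2.
Sweeping the whole domain (72 inputs) finds no disagreement.
verdict: equivalent


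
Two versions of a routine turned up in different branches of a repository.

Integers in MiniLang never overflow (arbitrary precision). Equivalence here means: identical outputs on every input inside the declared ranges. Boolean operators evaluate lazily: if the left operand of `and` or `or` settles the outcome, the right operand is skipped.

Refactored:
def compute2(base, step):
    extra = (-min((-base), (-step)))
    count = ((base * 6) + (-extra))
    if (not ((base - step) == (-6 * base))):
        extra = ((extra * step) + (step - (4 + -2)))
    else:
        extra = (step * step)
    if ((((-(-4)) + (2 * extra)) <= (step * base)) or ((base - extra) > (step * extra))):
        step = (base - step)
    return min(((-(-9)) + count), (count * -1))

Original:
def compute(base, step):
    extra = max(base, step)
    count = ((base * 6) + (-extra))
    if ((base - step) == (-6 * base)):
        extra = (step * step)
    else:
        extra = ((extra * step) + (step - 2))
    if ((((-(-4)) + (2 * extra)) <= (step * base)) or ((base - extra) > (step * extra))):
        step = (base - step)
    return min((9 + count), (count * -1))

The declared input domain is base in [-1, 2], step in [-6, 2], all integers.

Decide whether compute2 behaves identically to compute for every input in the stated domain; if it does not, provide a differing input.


Differences: arithmetic usage differs, min/max/abs usage differs, boolean connective usage differs, constant usage differs — yet all 36 inputs agree.
verdict: equivalent


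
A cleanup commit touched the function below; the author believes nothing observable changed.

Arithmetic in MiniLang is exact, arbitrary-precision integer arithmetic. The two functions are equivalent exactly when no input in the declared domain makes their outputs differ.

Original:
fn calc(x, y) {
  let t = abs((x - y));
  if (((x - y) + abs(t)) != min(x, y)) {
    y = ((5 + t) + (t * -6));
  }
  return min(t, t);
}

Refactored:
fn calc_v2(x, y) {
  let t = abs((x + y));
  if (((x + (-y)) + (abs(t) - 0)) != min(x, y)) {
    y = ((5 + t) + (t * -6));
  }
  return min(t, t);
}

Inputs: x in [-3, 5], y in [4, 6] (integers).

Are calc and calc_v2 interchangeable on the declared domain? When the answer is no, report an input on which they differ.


Evaluate both at x=-3, y=4.
calc: t := 7 | (((x - y) + abs(t)) != min(x, y)): true | y := -30 | result 7
calc_v2: t := 1 | (((x + (-y)) + (abs(t) - 0)) != min(x, y)): true | y := 0 | result 1
7 against 1: the behavior changed.
verdict: not equivalent; witness: x=-3, y=4


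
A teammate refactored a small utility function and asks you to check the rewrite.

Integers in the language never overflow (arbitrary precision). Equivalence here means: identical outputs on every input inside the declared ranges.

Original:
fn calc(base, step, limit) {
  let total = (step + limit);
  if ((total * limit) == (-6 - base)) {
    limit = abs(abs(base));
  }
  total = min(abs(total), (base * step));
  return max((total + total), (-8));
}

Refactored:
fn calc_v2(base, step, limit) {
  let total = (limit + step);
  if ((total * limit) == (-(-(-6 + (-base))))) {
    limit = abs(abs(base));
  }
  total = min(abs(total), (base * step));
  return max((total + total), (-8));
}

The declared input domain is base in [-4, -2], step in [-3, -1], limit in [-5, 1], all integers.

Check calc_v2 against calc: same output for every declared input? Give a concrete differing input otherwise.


The two are interchangeable: arithmetic usage differs, and every declared input agrees.
One worked example (base=-2, step=-1, limit=1) — calc: total = 0; ((total * limit) == (-6 - base)) -> false; total = 0; return 0; calc_v2: total = 0; ((total * limit) == (-(-(-6 + (-base))))) -> false; total = 0; return 0; agreement on 0.
Sweeping the whole domain (63 inputs) finds no disagreement.
verdict: equivalent


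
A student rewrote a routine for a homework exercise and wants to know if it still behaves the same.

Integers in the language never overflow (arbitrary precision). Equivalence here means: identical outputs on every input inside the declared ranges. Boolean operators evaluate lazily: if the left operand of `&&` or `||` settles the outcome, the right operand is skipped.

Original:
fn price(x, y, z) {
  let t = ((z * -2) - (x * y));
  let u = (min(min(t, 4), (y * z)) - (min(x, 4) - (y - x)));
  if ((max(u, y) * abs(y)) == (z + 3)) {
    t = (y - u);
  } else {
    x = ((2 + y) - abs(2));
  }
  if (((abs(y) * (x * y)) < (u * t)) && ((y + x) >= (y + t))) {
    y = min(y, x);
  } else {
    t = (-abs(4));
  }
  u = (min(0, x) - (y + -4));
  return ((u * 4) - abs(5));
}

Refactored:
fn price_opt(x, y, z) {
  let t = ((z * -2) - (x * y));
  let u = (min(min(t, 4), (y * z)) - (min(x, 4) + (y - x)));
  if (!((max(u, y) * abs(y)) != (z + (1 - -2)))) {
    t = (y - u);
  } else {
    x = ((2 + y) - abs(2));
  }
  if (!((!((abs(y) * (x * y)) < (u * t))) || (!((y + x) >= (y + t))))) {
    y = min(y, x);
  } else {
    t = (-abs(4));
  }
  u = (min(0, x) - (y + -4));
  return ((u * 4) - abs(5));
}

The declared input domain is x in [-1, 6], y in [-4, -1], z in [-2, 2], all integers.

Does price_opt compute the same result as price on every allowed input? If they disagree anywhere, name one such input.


Evaluate both at x=0, y=-1, z=-2.
price: t = 4; u = 1; ((max(u, y) * abs(y)) == (z + 3)) -> true; t = -2; (((abs(y) * (x * y)) < (u * t)) && ((y + x) >= (y + t))) -> false; t = -4; u = 5; return 15
price_opt: t = 4; u = 3; (!((max(u, y) * abs(y)) != (z + (1 - -2)))) -> false; x = -1; (!((!((abs(y) * (x * y)) < (u * t))) || (!((y + x) >= (y + t))))) -> false; t = -4; u = 4; return 11
15 and 11 differ, so these are not the same function on this domain.
verdict: not equivalent; witness: x=0, y=-1, z=-2


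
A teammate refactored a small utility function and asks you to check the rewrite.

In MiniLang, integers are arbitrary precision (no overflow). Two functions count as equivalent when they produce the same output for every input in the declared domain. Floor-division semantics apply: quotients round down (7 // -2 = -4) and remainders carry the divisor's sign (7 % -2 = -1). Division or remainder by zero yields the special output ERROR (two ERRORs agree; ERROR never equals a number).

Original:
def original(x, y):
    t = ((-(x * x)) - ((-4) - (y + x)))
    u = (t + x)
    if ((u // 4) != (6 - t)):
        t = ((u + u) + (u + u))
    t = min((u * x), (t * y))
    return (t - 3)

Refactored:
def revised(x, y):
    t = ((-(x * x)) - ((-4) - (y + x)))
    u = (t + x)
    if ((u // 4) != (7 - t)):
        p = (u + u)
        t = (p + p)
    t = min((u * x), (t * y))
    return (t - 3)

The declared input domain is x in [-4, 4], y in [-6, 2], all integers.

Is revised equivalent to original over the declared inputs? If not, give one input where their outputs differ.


The rewrite breaks on x=1, y=1, where the results are 2 and 3.
original: t becomes 5; next u becomes 6; next ((u // 4) != (6 - t)) evaluates to false; next t becomes 5; next final value 2
revised: t becomes 5; next u becomes 6; next ((u // 4) != (7 - t)) evaluates to true; next p becomes 12; next t becomes 24; next t becomes 6; next final value 3
verdict: not equivalent; witness: x=1, y=1


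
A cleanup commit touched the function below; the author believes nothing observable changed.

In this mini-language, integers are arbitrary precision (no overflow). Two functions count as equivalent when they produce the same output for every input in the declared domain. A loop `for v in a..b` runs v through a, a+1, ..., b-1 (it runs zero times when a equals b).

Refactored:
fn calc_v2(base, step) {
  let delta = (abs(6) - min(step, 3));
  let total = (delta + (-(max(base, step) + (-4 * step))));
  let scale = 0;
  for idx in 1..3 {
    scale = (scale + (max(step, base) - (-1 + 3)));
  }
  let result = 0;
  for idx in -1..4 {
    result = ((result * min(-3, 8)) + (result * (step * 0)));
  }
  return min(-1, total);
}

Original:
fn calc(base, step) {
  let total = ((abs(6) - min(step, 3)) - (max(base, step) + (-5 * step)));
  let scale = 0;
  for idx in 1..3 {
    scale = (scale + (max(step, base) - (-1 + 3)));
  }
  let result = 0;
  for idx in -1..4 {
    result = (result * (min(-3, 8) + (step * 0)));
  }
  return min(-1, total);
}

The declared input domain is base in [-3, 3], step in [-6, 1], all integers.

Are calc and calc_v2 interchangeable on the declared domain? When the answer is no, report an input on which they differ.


Run the pair on base=-3, step=-6.
calc: total=-15, then scale=0, then (idx=1), then scale=-5, then (idx=2), then scale=-10, then result=0, then (idx=-1), then result=0, then (idx=0), then result=0, then (idx=1), then result=0, then (idx=2), then result=0, then (idx=3), then result=0, then returns -15
calc_v2: delta=12, then total=-9, then scale=0, then (idx=1), then scale=-5, then (idx=2), then scale=-10, then result=0, then (idx=-1), then result=0, then (idx=0), then result=0, then (idx=1), then result=0, then (idx=2), then result=0, then (idx=3), then result=0, then returns -9
-15 vs -9 — the two versions disagree here.
verdict: not equivalent; witness: base=-3, step=-6


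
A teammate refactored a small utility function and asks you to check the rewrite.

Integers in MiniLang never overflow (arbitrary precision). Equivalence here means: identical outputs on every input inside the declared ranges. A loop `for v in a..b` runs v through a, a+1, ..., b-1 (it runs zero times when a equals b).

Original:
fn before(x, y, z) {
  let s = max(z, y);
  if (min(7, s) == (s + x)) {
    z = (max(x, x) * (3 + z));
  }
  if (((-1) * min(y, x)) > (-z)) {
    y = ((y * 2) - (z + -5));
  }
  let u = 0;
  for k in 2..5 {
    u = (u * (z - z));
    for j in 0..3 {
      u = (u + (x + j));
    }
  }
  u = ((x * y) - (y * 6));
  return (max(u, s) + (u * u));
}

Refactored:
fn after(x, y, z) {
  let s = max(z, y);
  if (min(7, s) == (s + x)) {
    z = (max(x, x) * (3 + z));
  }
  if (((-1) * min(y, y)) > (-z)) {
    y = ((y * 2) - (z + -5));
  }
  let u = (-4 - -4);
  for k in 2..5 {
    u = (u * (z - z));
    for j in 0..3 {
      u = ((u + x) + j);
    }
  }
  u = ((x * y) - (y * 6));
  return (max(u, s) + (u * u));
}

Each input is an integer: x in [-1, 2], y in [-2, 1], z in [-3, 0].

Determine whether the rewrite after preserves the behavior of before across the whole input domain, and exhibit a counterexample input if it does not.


Evaluate both at x=-1, y=0, z=0.
before: s=0, then (min(7, s) == (s + x)) is false, then (((-1) * min(y, x)) > (-z)) is true, then y=5, then u=0, then (k=2), then u=0, then (j=0), then u=-1, then (j=1), then u=-1, then (j=2), then u=0, then (k=3), then u=0, then (j=0), then u=-1, then (j=1), then u=-1, then (j=2), then u=0, then (k=4), then u=0, then (j=0), then u=-1, then (j=1), then u=-1, then (j=2), then u=0, then u=-35, then returns 1225
after: s=0, then (min(7, s) == (s + x)) is false, then (((-1) * min(y, y)) > (-z)) is false, then u=0, then (k=2), then u=0, then (j=0), then u=-1, then (j=1), then u=-1, then (j=2), then u=0, then (k=3), then u=0, then (j=0), then u=-1, then (j=1), then u=-1, then (j=2), then u=0, then (k=4), then u=0, then (j=0), then u=-1, then (j=1), then u=-1, then (j=2), then u=0, then u=0, then returns 0
1225 vs 0 — the two versions disagree here.
verdict: not equivalent; witness: x=-1, y=0, z=0


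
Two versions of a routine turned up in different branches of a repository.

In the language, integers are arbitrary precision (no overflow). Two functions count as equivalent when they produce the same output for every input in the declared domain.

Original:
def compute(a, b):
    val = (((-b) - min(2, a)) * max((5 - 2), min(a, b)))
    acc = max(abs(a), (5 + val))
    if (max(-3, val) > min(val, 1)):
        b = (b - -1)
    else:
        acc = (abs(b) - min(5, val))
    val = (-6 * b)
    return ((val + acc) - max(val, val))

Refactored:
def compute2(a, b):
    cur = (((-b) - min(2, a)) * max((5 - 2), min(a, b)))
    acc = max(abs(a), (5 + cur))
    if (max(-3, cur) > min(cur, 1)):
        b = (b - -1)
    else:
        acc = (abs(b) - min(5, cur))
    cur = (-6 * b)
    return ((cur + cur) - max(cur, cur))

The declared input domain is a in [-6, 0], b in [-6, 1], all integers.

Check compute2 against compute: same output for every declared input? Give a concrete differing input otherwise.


Evaluate both at a=-6, b=-6.
compute: val=36, then acc=41, then (max(-3, val) > min(val, 1)) is true, then b=-5, then val=30, then returns 41
compute2: cur=36, then acc=41, then (max(-3, cur) > min(cur, 1)) is true, then b=-5, then cur=30, then returns 30
41 and 30 differ, so these are not the same function on this domain.
verdict: not equivalent; witness: a=-6, b=-6


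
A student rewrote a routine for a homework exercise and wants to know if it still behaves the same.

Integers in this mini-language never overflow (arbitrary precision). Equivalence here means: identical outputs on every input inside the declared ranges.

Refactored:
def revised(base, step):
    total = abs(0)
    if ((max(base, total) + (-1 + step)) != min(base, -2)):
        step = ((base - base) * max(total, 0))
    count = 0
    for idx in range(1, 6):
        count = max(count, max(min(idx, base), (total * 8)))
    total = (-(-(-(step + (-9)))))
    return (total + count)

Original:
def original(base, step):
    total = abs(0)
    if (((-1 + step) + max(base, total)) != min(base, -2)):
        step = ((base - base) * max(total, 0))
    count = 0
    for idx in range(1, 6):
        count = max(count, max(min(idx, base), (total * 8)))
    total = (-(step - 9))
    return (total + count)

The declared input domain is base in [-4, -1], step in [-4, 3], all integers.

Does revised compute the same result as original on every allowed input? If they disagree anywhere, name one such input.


Although arithmetic usage differs, 32/32 inputs agree.
verdict: equivalent


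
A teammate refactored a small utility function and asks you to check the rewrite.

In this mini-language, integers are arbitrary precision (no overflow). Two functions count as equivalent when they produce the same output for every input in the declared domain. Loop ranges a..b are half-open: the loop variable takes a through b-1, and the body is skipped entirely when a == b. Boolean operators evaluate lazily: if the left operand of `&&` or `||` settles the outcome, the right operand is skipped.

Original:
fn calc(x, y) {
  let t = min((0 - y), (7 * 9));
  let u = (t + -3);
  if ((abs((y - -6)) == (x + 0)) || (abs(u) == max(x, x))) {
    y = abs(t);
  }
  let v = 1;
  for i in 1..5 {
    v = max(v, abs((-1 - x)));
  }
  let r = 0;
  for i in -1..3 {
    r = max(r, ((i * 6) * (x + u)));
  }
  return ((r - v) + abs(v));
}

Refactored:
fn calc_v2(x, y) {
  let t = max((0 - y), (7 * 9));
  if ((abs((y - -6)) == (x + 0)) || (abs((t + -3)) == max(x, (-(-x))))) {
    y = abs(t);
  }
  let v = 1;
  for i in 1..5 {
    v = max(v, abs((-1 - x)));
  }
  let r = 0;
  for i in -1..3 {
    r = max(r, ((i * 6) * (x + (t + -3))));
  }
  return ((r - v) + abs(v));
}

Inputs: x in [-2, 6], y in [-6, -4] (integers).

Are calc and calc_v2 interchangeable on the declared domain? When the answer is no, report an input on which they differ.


Take x=-2, y=-6.
calc: t becomes 6; next u becomes 3; next ((abs((y - -6)) == (x + 0)) || (abs(u) == max(x, x))) evaluates to false; next v becomes 1; next at i=1:; next v becomes 1; next at i=2:; next v becomes 1; next at i=3:; next v becomes 1; next at i=4:; next v becomes 1; next r becomes 0; next at i=-1:; next r becomes 0; next at i=0:; next r becomes 0; next at i=1:; next r becomes 6; next at i=2:; next r becomes 12; next final value 12
calc_v2: t becomes 63; next ((abs((y - -6)) == (x + 0)) || (abs((t + -3)) == max(x, (-(-x))))) evaluates to false; next v becomes 1; next at i=1:; next v becomes 1; next at i=2:; next v becomes 1; next at i=3:; next v becomes 1; next at i=4:; next v becomes 1; next r becomes 0; next at i=-1:; next r becomes 0; next at i=0:; next r becomes 0; next at i=1:; next r becomes 348; next at i=2:; next r becomes 696; next final value 696
12 vs 696 — the two versions disagree here.
verdict: not equivalent; witness: x=-2, y=-6


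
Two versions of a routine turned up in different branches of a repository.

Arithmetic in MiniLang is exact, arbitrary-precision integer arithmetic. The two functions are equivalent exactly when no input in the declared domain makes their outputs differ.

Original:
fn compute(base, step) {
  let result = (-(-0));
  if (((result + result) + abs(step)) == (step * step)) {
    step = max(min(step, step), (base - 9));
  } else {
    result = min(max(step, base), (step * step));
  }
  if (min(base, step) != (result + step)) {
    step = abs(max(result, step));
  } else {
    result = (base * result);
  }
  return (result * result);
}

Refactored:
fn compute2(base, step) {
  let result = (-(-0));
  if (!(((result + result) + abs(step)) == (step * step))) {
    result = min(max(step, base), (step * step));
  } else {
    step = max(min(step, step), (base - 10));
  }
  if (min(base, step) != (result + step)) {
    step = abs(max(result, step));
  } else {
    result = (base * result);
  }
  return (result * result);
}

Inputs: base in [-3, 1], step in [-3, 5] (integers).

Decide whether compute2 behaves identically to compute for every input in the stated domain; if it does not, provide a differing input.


Equivalent. The edit looks behavioral (`9` became `10`), but over these ranges it never changes the outcome.
An exhaustive pass over the 45 declared inputs shows identical outputs.
Spot check at base=-1, step=1 — compute: result=0, then (((result + result) + abs(step)) == (step * step)) is true, then step=1, then (min(base, step) != (result + step)) is true, then step=1, then returns 0. compute2: result=0, then (!(((result + result) + abs(step)) == (step * step))) is false, then step=1, then (min(base, step) != (result + step)) is true, then step=1, then returns 0. Both give 0.
verdict: equivalent
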